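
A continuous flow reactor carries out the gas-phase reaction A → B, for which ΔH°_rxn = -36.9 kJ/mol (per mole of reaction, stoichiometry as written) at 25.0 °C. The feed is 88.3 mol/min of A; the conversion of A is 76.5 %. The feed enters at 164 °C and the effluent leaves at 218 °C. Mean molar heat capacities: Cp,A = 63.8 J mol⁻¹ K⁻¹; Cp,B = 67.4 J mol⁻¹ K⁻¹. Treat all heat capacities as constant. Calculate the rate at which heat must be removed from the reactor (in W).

Extent of reaction ξ = 0.765 × 88.3 = 67.549 mol/min
Reaction term: ξ·ΔH°_rxn = 67.549 × -36.9 = -2492.6 kJ/min
Sensible, feed 164→25 °C: -783.06 kJ/min
Outlet flows (mol/min): A 20.751, B 67.549
Sensible, products 25→218 °C: 1134.2 kJ/min
Q = ΔH = -2141.4 kJ/min = -35.691 kW
Heat removed = 35691 W

Q_out = 35700 W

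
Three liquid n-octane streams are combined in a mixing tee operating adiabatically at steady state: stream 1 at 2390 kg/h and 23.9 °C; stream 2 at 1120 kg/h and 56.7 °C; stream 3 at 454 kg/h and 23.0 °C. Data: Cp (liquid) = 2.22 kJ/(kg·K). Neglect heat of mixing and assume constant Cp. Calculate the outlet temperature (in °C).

Adiabatic, steady state ⇒ Σ ṁᵢCp,ᵢ(T_out − Tᵢ) = 0
T_out = Σ ṁᵢCp,ᵢTᵢ / Σ ṁᵢCp,ᵢ
      = 290970 / 8800.1 = 33.064 °C

T_out = 33.1 °C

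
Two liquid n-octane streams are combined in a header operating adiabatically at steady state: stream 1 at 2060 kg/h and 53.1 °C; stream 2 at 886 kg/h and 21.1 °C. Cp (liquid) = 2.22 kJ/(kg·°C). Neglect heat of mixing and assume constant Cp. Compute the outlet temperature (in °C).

Energy balance with Q = 0: Σ ṁᵢCp,ᵢ(T_out − Tᵢ) = 0
T_out = Σ ṁᵢCp,ᵢTᵢ / Σ ṁᵢCp,ᵢ
      = 284340 / 6540.1 = 43.476 °C

T_out = 43.5 °C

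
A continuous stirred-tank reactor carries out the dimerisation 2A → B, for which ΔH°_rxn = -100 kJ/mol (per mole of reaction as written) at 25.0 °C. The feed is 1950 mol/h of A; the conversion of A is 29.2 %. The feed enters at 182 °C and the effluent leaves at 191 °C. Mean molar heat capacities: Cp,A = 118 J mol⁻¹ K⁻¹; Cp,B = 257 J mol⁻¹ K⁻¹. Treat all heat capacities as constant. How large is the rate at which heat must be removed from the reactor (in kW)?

Extent of reaction ξ = 0.292 × 1950 / 2 = 284.7 mol/h
Reaction term: ξ·ΔH°_rxn = 284.7 × -100 = -28470 kJ/h
Sensible, feed 182→25 °C: -36126 kJ/h
Outlet flows (mol/h): A 1380.6, B 284.7
Sensible, products 25→191 °C: 39189 kJ/h
Q = ΔH = -25407 kJ/h = -7.0574 kW
Heat removed = 7.0574 kW

Q_out = 7.06 kW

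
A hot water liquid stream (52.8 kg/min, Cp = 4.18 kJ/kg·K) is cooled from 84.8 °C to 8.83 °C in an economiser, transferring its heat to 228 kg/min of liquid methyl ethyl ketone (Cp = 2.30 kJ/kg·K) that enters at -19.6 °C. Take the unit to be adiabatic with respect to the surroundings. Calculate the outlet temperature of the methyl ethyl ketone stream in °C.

Heat released by hot stream: Q = 52.8 × 4.18 × (84.8 − 8.83) = 16767 kJ/min
Energy balance on cold side (adiabatic exchanger): Q = ṁ_c·Cp_c·(T_c,out − T_c,in)
T_c,out = -19.6 + 16767/(228 × 2.30) = 12.373 °C

T_c,out = 12.4 °C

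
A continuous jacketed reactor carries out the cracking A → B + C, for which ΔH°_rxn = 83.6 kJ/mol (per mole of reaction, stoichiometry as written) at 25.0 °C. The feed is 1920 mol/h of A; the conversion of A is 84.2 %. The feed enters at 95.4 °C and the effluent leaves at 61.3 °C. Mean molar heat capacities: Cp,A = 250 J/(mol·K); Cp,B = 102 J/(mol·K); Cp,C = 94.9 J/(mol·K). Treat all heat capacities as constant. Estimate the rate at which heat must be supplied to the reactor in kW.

Q_in = 32.1 kW

Extent of reaction ξ = 0.842 × 1920 = 1616.6 mol/h
Reaction term: ξ·ΔH°_rxn = 1616.6 × 83.6 = 135150 kJ/h
Sensible, feed 95.4→25 °C: -33792 kJ/h
Outlet flows (mol/h): A 303.36, B 1616.6, C 1616.6
Sensible, products 25→61.3 °C: 14308 kJ/h
Q = ΔH = 115670 kJ/h = 32.13 kW
Heat supplied = 32.13 kW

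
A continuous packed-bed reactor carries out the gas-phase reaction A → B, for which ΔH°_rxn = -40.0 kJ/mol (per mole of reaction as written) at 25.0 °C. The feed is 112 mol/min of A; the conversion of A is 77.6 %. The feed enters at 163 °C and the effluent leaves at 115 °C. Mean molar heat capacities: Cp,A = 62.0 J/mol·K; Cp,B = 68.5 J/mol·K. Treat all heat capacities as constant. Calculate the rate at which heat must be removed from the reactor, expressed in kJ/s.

Extent of reaction ξ = 0.776 × 112 = 86.912 mol/min
Reaction term: ξ·ΔH°_rxn = 86.912 × -40.0 = -3476.5 kJ/min
Sensible, feed 163→25 °C: -958.27 kJ/min
Outlet flows (mol/min): A 25.088, B 86.912
Sensible, products 25→115 °C: 675.8 kJ/min
Q = ΔH = -3758.9 kJ/min = -62.649 kW
Heat removed = 62.649 kJ/s

Q_out = 62.6 kJ/s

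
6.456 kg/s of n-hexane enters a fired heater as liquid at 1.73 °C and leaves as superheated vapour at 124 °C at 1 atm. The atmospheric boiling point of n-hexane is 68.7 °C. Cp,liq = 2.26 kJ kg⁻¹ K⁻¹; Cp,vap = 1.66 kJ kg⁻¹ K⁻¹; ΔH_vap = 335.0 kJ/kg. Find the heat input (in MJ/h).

Q = 13400 MJ/h

liquid 1.73→68.7 °C: 151.35 kJ/kg
vaporisation at 68.7 °C: 335 kJ/kg
vapour 68.7→124 °C: 91.798 kJ/kg
Δh = 151.35 + 335 + 91.798 = 578.15 kJ/kg
Q = ṁ·Δh = 6.456 kg/s × 578.15 kJ/kg = 3732.5 kJ/s
|Q| = 3732.5 kW = 13437 MJ/h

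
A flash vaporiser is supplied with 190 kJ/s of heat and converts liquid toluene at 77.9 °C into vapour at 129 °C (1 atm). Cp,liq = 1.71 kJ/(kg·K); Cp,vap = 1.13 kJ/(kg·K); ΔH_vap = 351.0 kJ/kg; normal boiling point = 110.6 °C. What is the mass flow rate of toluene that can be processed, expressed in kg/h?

ṁ = 1600 kg/h

Δh = 1.71×(110.6−77.9) + 351.0 + 1.13×(129−110.6) = 427.71 kJ/kg
Q = 190 kJ/s = 190 kJ/s = 684000 kJ/h
ṁ = Q/Δh = 684000 / 427.71 = 1599.2 kg/h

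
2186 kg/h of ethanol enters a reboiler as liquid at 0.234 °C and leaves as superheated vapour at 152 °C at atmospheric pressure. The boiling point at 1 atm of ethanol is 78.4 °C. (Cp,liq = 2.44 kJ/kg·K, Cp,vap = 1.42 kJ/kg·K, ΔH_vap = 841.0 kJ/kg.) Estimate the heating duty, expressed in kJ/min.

Q = 41400 kJ/min

liquid 0.234→78.4 °C: 190.73 kJ/kg
vaporisation at 78.4 °C: 841 kJ/kg
vapour 78.4→152 °C: 104.51 kJ/kg
Δh = 190.73 + 841 + 104.51 = 1136.2 kJ/kg
Q = ṁ·Δh = 2186 kg/h × 1136.2 kJ/kg = 2.4838e+06 kJ/h
|Q| = 689.95 kW = 41397 kJ/min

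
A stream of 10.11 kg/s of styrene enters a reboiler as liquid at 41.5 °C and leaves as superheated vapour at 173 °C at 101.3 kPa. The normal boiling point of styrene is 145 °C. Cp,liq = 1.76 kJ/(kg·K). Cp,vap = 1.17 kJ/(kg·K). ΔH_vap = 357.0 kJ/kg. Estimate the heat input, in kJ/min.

liquid 41.5→145 °C: 182.16 kJ/kg
vaporisation at 145 °C: 357 kJ/kg
vapour 145→173 °C: 32.76 kJ/kg
Δh = 182.16 + 357 + 32.76 = 571.92 kJ/kg
Q = ṁ·Δh = 10.11 kg/s × 571.92 kJ/kg = 5782.1 kJ/s
|Q| = 5782.1 kW = 346930 kJ/min

Q = 347000 kJ/min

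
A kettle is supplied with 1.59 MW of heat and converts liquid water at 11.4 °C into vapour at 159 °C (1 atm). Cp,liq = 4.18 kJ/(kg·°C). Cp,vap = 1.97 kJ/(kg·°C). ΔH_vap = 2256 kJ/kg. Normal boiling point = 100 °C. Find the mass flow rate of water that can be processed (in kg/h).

Δh = 4.18×(100−11.4) + 2256 + 1.97×(159−100) = 2742.6 kJ/kg
Q = 1.59 MW = 1590 kJ/s = 5.724e+06 kJ/h
ṁ = Q/Δh = 5.724e+06 / 2742.6 = 2087.1 kg/h

ṁ = 2090 kg/h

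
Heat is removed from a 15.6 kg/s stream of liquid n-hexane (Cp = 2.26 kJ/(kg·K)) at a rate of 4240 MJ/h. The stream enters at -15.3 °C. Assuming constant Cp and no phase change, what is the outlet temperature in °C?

T_out = -48.7 °C

Q = 4240 MJ/h = 1177.8 kJ/s
ΔT = Q/(ṁ·Cp) = 1177.8/(15.6×2.26) = 33.406 K
T_out = -15.3 − 33.406 = -48.706 °C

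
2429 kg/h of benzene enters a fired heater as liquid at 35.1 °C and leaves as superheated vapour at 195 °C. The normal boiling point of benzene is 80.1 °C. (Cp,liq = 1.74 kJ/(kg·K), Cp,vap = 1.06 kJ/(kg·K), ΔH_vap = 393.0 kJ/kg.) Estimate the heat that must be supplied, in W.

Q = 400000 W

liquid 35.1→80.1 °C: 78.3 kJ/kg
vaporisation at 80.1 °C: 393 kJ/kg
vapour 80.1→195 °C: 121.79 kJ/kg
Δh = 78.3 + 393 + 121.79 = 593.09 kJ/kg
Q = ṁ·Δh = 2429 kg/h × 593.09 kJ/kg = 1.4406e+06 kJ/h
|Q| = 400.17 kW = 400170 W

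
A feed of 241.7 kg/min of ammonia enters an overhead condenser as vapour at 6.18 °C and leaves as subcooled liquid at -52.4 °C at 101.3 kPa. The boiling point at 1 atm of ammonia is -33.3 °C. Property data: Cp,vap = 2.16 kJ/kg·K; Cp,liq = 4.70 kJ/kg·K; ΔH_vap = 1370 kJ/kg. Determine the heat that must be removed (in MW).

Q_c = 6.22 MW

vapour 6.18→-33.3 °C: -85.277 kJ/kg
condensation at -33.3 °C: -1370 kJ/kg
liquid -33.3→-52.4 °C: -89.77 kJ/kg
Δh = -85.277 + -1370 + -89.77 = -1545 kJ/kg
Q = ṁ·Δh = 241.7 kg/min × -1545 kJ/kg = -373440 kJ/min
|Q| = 6224 kW = 6.224 MW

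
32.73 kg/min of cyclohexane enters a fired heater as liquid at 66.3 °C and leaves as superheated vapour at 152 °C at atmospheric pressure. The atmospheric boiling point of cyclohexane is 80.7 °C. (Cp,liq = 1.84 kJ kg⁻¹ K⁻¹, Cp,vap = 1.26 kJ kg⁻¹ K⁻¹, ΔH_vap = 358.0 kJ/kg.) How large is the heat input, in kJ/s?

liquid 66.3→80.7 °C: 26.496 kJ/kg
vaporisation at 80.7 °C: 358 kJ/kg
vapour 80.7→152 °C: 89.838 kJ/kg
Δh = 26.496 + 358 + 89.838 = 474.33 kJ/kg
Q = ṁ·Δh = 32.73 kg/min × 474.33 kJ/kg = 15525 kJ/min
|Q| = 258.75 kW

Q = 259 kJ/s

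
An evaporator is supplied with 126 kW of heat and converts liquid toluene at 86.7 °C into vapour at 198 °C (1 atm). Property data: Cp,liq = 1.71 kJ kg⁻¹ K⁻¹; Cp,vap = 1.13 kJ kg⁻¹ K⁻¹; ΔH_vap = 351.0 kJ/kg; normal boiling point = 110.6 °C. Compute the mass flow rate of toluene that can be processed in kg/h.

ṁ = 925 kg/h

Δh = 1.71×(110.6−86.7) + 351.0 + 1.13×(198−110.6) = 490.63 kJ/kg
Q = 126 kW = 126 kJ/s = 453600 kJ/h
ṁ = Q/Δh = 453600 / 490.63 = 924.52 kg/h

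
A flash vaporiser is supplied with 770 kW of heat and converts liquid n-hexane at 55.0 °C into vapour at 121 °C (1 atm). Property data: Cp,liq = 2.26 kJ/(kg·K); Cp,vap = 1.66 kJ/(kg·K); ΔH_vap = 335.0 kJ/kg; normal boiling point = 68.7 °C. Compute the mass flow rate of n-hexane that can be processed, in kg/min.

Δh = 2.26×(68.7−55.0) + 335.0 + 1.66×(121−68.7) = 452.78 kJ/kg
Q = 770 kW = 770 kJ/s = 46200 kJ/min
ṁ = Q/Δh = 46200 / 452.78 = 102.04 kg/min

ṁ = 102 kg/min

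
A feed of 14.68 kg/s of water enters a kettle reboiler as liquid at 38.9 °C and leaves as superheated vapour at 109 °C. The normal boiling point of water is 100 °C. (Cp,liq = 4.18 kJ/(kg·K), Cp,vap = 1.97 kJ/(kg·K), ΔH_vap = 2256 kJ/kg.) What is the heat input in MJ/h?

Q = 134000 MJ/h

liquid 38.9→100 °C: 255.4 kJ/kg
vaporisation at 100 °C: 2256 kJ/kg
vapour 100→109 °C: 17.73 kJ/kg
Δh = 255.4 + 2256 + 17.73 = 2529.1 kJ/kg
Q = ṁ·Δh = 14.68 kg/s × 2529.1 kJ/kg = 37128 kJ/s
|Q| = 37128 kW = 133660 MJ/h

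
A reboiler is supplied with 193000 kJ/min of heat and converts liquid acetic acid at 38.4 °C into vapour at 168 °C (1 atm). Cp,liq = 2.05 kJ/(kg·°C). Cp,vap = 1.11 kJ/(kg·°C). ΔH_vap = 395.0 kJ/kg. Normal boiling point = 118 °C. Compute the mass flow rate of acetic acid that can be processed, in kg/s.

Δh = 2.05×(118−38.4) + 395.0 + 1.11×(168−118) = 613.68 kJ/kg
Q = 193000 kJ/min = 3216.7 kJ/s = 3216.7 kJ/s
ṁ = Q/Δh = 3216.7 / 613.68 = 5.2416 kg/s

ṁ = 5.24 kg/s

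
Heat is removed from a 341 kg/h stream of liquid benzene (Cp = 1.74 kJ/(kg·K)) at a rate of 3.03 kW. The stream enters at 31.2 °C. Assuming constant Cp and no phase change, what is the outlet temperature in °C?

T_out = 12.8 °C

Q = 3.03 kW = 10908 kJ/h
ΔT = Q/(ṁ·Cp) = 10908/(341×1.74) = 18.384 K
T_out = 31.2 − 18.384 = 12.816 °C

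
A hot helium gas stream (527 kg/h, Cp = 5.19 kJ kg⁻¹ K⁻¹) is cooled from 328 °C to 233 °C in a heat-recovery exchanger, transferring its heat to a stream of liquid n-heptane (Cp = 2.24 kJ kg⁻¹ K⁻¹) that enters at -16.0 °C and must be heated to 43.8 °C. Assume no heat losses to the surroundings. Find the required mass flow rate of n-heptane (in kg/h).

ṁ_c = 1940 kg/h

Heat released by hot stream: Q = 527 × 5.19 × (328 − 233) = 259840 kJ/h
Energy balance on cold side (adiabatic exchanger): Q = ṁ_c·Cp_c·(T_c,out − T_c,in)
ṁ_c = 259840 / [2.24 × (43.8 − -16.0)] = 1939.8 kg/h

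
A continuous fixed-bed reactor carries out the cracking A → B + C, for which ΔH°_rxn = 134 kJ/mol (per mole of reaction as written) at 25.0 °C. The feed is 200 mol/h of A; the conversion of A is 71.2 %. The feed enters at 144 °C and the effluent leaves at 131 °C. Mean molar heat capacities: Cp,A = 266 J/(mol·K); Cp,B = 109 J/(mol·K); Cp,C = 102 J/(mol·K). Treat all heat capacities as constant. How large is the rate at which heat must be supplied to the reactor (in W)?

Extent of reaction ξ = 0.712 × 200 = 142.4 mol/h
Reaction term: ξ·ΔH°_rxn = 142.4 × 134 = 19082 kJ/h
Sensible, feed 144→25 °C: -6330.8 kJ/h
Outlet flows (mol/h): A 57.6, B 142.4, C 142.4
Sensible, products 25→131 °C: 4809 kJ/h
Q = ΔH = 17560 kJ/h = 4.8777 kW
Heat supplied = 4877.7 W

Q_in = 4880 W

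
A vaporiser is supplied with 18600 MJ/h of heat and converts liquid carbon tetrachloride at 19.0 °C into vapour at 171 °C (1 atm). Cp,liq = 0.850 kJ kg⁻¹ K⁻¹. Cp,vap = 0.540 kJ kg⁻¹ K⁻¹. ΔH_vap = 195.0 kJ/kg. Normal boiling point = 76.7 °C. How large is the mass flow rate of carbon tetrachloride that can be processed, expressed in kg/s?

ṁ = 17.5 kg/s

Δh = 0.850×(76.7−19.0) + 195.0 + 0.540×(171−76.7) = 294.97 kJ/kg
Q = 18600 MJ/h = 5166.7 kJ/s = 5166.7 kJ/s
ṁ = Q/Δh = 5166.7 / 294.97 = 17.516 kg/s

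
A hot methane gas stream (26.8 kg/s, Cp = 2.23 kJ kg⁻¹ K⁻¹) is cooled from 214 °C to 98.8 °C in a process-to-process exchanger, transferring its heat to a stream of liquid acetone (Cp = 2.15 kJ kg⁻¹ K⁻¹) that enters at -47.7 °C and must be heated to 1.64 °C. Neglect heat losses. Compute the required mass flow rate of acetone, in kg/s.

ṁ_c = 64.9 kg/s

Heat released by hot stream: Q = 26.8 × 2.23 × (214 − 98.8) = 6884.8 kJ/s
Energy balance on cold side (adiabatic exchanger): Q = ṁ_c·Cp_c·(T_c,out − T_c,in)
ṁ_c = 6884.8 / [2.15 × (1.64 − -47.7)] = 64.901 kg/s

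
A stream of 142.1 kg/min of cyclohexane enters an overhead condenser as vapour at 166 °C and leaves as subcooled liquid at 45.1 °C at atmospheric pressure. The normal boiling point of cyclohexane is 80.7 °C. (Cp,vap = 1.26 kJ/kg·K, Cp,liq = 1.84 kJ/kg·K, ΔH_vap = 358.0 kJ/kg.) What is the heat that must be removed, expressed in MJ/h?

Q_c = 4530 MJ/h

vapour 166→80.7 °C: -107.48 kJ/kg
condensation at 80.7 °C: -358 kJ/kg
liquid 80.7→45.1 °C: -65.504 kJ/kg
Δh = -107.48 + -358 + -65.504 = -530.98 kJ/kg
Q = ṁ·Δh = 142.1 kg/min × -530.98 kJ/kg = -75453 kJ/min
|Q| = 1257.5 kW = 4527.2 MJ/h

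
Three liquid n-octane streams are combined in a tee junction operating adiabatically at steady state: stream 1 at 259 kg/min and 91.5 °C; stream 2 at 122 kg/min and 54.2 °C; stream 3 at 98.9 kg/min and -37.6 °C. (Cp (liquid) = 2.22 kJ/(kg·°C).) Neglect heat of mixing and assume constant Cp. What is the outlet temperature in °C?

T_out = 55.4 °C

Adiabatic, steady state ⇒ Σ ṁᵢCp,ᵢ(T_out − Tᵢ) = 0
Σ ṁᵢCp,ᵢTᵢ = 259×2.22×91.5 + 122×2.22×54.2 + 98.9×2.22×-37.6 = 59035
Σ ṁᵢCp,ᵢ = 259×2.22 + 122×2.22 + 98.9×2.22 = 1065.4
T_out = 59035 / 1065.4 = 55.412 °C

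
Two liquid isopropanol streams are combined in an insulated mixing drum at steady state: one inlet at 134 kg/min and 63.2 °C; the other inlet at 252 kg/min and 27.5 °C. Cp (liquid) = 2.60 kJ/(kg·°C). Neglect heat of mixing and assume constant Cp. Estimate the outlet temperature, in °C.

Adiabatic, steady state ⇒ Σ ṁᵢCp,ᵢ(T_out − Tᵢ) = 0
T_out = Σ ṁᵢCp,ᵢTᵢ / Σ ṁᵢCp,ᵢ
      = 40037 / 1003.6 = 39.893 °C

T_out = 39.9 °C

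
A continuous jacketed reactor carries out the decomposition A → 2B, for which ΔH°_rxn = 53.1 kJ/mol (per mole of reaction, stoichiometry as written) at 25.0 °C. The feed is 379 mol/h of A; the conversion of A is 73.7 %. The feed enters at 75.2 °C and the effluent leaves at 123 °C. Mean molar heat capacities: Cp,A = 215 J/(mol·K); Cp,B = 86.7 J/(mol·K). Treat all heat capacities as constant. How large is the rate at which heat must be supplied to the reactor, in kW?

Q_in = 4.89 kW

Extent of reaction ξ = 0.737 × 379 = 279.32 mol/h
Reaction term: ξ·ΔH°_rxn = 279.32 × 53.1 = 14832 kJ/h
Sensible, feed 75.2→25 °C: -4090.5 kJ/h
Outlet flows (mol/h): A 99.677, B 558.65
Sensible, products 25→123 °C: 6846.8 kJ/h
Q = ΔH = 17588 kJ/h = 4.8856 kW
Heat supplied = 4.8856 kW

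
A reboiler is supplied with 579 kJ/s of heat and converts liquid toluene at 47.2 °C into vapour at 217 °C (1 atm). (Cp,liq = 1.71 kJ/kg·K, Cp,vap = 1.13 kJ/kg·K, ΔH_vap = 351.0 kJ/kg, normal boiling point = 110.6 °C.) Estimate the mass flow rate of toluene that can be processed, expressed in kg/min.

Δh = 1.71×(110.6−47.2) + 351.0 + 1.13×(217−110.6) = 579.65 kJ/kg
Q = 579 kJ/s = 579 kJ/s = 34740 kJ/min
ṁ = Q/Δh = 34740 / 579.65 = 59.933 kg/min

ṁ = 59.9 kg/min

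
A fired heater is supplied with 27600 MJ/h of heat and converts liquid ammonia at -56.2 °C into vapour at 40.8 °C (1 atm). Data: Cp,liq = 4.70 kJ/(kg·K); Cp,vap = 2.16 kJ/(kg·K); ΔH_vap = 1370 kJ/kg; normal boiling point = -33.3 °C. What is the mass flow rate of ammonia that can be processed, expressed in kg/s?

ṁ = 4.68 kg/s

Δh = 4.70×(-33.3−-56.2) + 1370 + 2.16×(40.8−-33.3) = 1637.7 kJ/kg
Q = 27600 MJ/h = 7666.7 kJ/s = 7666.7 kJ/s
ṁ = Q/Δh = 7666.7 / 1637.7 = 4.6814 kg/s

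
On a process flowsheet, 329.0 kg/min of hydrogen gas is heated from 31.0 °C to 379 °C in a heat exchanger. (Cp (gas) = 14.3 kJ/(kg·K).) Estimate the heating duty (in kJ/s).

Q = ṁ·Cp·ΔT = 329.0 × 14.3 × (379 − 31.0) = 1.6372e+06 kJ/min
Converting: 1.6372e+06 / 60 s = 27287 kW

Q = 27300 kJ/s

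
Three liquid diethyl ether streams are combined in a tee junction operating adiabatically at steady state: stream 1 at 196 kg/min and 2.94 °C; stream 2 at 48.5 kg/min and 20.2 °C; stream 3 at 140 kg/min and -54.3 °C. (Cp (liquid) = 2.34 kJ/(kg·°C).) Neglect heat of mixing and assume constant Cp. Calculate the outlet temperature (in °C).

T_out = -15.7 °C

No heat crosses the boundary, so H_out = H_in.
Σ ṁᵢCp,ᵢTᵢ = 196×2.34×2.94 + 48.5×2.34×20.2 + 140×2.34×-54.3 = -14148
Σ ṁᵢCp,ᵢ = 196×2.34 + 48.5×2.34 + 140×2.34 = 899.73
T_out = -14148 / 899.73 = -15.724 °C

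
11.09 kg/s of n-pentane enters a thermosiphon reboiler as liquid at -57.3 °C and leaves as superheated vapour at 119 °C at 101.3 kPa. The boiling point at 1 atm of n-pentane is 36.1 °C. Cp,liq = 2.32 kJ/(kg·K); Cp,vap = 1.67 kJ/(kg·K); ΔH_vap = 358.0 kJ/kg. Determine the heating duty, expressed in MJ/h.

liquid -57.3→36.1 °C: 216.69 kJ/kg
vaporisation at 36.1 °C: 358 kJ/kg
vapour 36.1→119 °C: 138.44 kJ/kg
Δh = 216.69 + 358 + 138.44 = 713.13 kJ/kg
Q = ṁ·Δh = 11.09 kg/s × 713.13 kJ/kg = 7908.6 kJ/s
|Q| = 7908.6 kW = 28471 MJ/h

Q = 28500 MJ/h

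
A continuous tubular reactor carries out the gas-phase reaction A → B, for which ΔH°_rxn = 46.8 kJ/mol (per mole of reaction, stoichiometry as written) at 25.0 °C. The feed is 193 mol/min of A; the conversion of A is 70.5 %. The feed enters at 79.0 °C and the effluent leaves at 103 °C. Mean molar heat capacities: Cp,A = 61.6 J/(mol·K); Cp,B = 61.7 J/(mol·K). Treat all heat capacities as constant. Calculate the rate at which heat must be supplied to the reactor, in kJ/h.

Extent of reaction ξ = 0.705 × 193 = 136.06 mol/min
Reaction term: ξ·ΔH°_rxn = 136.06 × 46.8 = 6367.8 kJ/min
Sensible, feed 79.0→25 °C: -642 kJ/min
Outlet flows (mol/min): A 56.935, B 136.06
Sensible, products 25→103 °C: 928.39 kJ/min
Q = ΔH = 6654.2 kJ/min = 110.9 kW
Heat supplied = 399250 kJ/h

Q_in = 399000 kJ/h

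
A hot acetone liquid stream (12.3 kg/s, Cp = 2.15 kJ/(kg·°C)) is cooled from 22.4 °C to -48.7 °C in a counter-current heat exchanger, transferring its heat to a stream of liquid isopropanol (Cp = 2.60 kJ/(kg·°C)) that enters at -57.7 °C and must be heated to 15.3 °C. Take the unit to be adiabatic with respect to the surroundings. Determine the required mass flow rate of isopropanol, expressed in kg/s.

Heat released by hot stream: Q = 12.3 × 2.15 × (22.4 − -48.7) = 1880.2 kJ/s
Energy balance on cold side (adiabatic exchanger): Q = ṁ_c·Cp_c·(T_c,out − T_c,in)
ṁ_c = 1880.2 / [2.60 × (15.3 − -57.7)] = 9.9064 kg/s

ṁ_c = 9.91 kg/s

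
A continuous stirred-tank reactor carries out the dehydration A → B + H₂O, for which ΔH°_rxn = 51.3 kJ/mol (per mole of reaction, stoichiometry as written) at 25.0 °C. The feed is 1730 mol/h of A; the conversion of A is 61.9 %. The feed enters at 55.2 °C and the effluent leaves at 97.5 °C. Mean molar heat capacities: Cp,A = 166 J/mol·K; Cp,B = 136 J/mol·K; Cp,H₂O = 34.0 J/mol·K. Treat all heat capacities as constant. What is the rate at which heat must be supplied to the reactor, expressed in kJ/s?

Extent of reaction ξ = 0.619 × 1730 = 1070.9 mol/h
Reaction term: ξ·ΔH°_rxn = 1070.9 × 51.3 = 54936 kJ/h
Sensible, feed 55.2→25 °C: -8672.8 kJ/h
Outlet flows (mol/h): A 659.13, B 1070.9, H₂O 1070.9
Sensible, products 25→97.5 °C: 21131 kJ/h
Q = ΔH = 67394 kJ/h = 18.721 kW
Heat supplied = 18.721 kJ/s

Q_in = 18.7 kJ/s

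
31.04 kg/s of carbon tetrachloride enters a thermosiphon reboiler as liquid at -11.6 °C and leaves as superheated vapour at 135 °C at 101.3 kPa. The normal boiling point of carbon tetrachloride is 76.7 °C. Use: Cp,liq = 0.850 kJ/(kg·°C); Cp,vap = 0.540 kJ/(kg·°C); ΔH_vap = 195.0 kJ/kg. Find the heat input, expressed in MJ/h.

liquid -11.6→76.7 °C: 75.055 kJ/kg
vaporisation at 76.7 °C: 195 kJ/kg
vapour 76.7→135 °C: 31.482 kJ/kg
Δh = 75.055 + 195 + 31.482 = 301.54 kJ/kg
Q = ṁ·Δh = 31.04 kg/s × 301.54 kJ/kg = 9359.7 kJ/s
|Q| = 9359.7 kW = 33695 MJ/h

Q = 33700 MJ/h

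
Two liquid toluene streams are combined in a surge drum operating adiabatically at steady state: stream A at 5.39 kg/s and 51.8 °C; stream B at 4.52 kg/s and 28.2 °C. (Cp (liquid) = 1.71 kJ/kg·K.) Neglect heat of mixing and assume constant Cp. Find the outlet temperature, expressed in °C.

Adiabatic, steady state ⇒ Σ ṁᵢCp,ᵢ(T_out − Tᵢ) = 0
T_out = Σ ṁᵢCp,ᵢTᵢ / Σ ṁᵢCp,ᵢ
      = 695.4 / 16.946 = 41.036 °C

T_out = 41.0 °C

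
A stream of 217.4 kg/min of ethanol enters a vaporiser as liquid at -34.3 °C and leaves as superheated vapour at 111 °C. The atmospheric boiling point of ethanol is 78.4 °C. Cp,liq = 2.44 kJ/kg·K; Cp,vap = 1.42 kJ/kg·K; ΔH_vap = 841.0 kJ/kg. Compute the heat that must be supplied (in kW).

liquid -34.3→78.4 °C: 274.99 kJ/kg
vaporisation at 78.4 °C: 841 kJ/kg
vapour 78.4→111 °C: 46.292 kJ/kg
Δh = 274.99 + 841 + 46.292 = 1162.3 kJ/kg
Q = ṁ·Δh = 217.4 kg/min × 1162.3 kJ/kg = 252680 kJ/min
|Q| = 4211.3 kW

Q = 4210 kW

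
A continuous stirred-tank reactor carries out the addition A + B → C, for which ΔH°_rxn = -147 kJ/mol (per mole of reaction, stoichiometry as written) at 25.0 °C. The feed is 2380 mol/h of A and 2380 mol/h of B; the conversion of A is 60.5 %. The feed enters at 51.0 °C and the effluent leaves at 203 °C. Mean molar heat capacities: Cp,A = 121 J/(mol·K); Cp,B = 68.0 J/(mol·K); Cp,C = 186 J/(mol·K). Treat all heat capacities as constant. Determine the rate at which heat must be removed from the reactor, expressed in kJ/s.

Extent of reaction ξ = 0.605 × 2380 = 1439.9 mol/h
Reaction term: ξ·ΔH°_rxn = 1439.9 × -147 = -211670 kJ/h
Sensible, feed 51.0→25 °C: -11695 kJ/h
Outlet flows (mol/h): A 940.1, B 940.1, C 1439.9
Sensible, products 25→203 °C: 79299 kJ/h
Q = ΔH = -144060 kJ/h = -40.017 kW
Heat removed = 40.017 kJ/s

Q_out = 40.0 kJ/s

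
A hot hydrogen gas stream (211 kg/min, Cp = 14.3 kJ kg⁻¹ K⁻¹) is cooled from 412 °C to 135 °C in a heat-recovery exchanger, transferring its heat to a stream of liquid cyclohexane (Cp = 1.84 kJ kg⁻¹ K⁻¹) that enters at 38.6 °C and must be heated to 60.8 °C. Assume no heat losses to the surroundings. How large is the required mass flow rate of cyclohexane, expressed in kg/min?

Heat released by hot stream: Q = 211 × 14.3 × (412 − 135) = 835790 kJ/min
Energy balance on cold side (adiabatic exchanger): Q = ṁ_c·Cp_c·(T_c,out − T_c,in)
ṁ_c = 835790 / [1.84 × (60.8 − 38.6)] = 20461 kg/min

ṁ_c = 20500 kg/min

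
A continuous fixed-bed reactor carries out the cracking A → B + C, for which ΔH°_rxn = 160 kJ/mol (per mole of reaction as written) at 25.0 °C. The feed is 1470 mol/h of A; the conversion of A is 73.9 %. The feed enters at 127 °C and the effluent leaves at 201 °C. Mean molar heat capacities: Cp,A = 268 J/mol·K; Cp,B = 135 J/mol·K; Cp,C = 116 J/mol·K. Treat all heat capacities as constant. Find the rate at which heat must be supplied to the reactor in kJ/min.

Extent of reaction ξ = 0.739 × 1470 = 1086.3 mol/h
Reaction term: ξ·ΔH°_rxn = 1086.3 × 160 = 173810 kJ/h
Sensible, feed 127→25 °C: -40184 kJ/h
Outlet flows (mol/h): A 383.67, B 1086.3, C 1086.3
Sensible, products 25→201 °C: 66087 kJ/h
Q = ΔH = 199720 kJ/h = 55.477 kW
Heat supplied = 3328.6 kJ/min

Q_in = 3330 kJ/min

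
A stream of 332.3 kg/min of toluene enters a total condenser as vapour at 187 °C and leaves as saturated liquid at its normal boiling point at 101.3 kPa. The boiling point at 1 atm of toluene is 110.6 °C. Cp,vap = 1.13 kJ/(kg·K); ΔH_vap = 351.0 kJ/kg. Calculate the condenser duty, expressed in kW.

vapour 187→110.6 °C: -86.332 kJ/kg
condensation at 110.6 °C: -351 kJ/kg
Δh = -86.332 + -351 = -437.33 kJ/kg
Q = ṁ·Δh = 332.3 kg/min × -437.33 kJ/kg = -145330 kJ/min
|Q| = 2422.1 kW

Q_c = 2420 kW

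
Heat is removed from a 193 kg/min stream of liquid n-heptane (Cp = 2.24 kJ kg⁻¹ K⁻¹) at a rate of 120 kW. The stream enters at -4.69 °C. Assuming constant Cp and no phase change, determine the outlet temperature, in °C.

Q = 120 kW = 7200 kJ/min
ΔT = Q/(ṁ·Cp) = 7200/(193×2.24) = 16.654 K
T_out = -4.69 − 16.654 = -21.344 °C

T_out = -21.3 °C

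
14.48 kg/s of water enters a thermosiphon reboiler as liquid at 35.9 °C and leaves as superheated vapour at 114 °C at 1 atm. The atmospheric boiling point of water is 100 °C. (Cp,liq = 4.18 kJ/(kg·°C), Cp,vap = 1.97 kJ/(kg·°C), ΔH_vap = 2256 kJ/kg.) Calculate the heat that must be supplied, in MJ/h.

liquid 35.9→100 °C: 267.94 kJ/kg
vaporisation at 100 °C: 2256 kJ/kg
vapour 100→114 °C: 27.58 kJ/kg
Δh = 267.94 + 2256 + 27.58 = 2551.5 kJ/kg
Q = ṁ·Δh = 14.48 kg/s × 2551.5 kJ/kg = 36946 kJ/s
|Q| = 36946 kW = 133010 MJ/h

Q = 133000 MJ/h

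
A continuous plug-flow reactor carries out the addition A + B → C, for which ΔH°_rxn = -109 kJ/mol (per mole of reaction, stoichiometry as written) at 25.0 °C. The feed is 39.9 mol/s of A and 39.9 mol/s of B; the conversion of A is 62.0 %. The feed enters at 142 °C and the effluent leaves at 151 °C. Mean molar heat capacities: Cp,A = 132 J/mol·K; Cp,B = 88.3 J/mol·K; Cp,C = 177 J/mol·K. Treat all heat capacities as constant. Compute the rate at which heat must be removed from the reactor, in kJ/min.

Extent of reaction ξ = 0.620 × 39.9 = 24.738 mol/s
Reaction term: ξ·ΔH°_rxn = 24.738 × -109 = -2696.4 kJ/s
Sensible, feed 142→25 °C: -1028.4 kJ/s
Outlet flows (mol/s): A 15.162, B 15.162, C 24.738
Sensible, products 25→151 °C: 972.57 kJ/s
Q = ΔH = -2752.3 kJ/s = -2752.3 kW
Heat removed = 165140 kJ/min

Q_out = 165000 kJ/min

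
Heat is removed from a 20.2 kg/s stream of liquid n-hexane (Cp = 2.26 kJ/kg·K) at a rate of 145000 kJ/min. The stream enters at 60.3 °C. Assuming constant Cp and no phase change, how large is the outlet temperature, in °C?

T_out = 7.36 °C

Q = 145000 kJ/min = 2416.7 kJ/s
ΔT = Q/(ṁ·Cp) = 2416.7/(20.2×2.26) = 52.937 K
T_out = 60.3 − 52.937 = 7.3633 °C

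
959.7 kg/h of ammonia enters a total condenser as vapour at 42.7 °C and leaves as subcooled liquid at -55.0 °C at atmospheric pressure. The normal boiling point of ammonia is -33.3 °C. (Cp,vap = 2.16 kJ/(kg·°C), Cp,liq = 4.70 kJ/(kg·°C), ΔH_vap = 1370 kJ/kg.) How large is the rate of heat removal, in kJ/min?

vapour 42.7→-33.3 °C: -164.16 kJ/kg
condensation at -33.3 °C: -1370 kJ/kg
liquid -33.3→-55.0 °C: -101.99 kJ/kg
Δh = -164.16 + -1370 + -101.99 = -1636.2 kJ/kg
Q = ṁ·Δh = 959.7 kg/h × -1636.2 kJ/kg = -1.5702e+06 kJ/h
|Q| = 436.17 kW = 26170 kJ/min

Q_c = 26200 kJ/min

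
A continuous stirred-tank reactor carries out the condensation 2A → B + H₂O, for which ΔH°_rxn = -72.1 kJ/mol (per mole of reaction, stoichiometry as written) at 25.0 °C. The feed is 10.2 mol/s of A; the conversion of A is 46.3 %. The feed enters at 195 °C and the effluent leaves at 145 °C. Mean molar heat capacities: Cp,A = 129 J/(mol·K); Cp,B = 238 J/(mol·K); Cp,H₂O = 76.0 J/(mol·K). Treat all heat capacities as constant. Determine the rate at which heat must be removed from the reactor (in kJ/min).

Extent of reaction ξ = 0.463 × 10.2 / 2 = 2.3613 mol/s
Reaction term: ξ·ΔH°_rxn = 2.3613 × -72.1 = -170.25 kJ/s
Sensible, feed 195→25 °C: -223.69 kJ/s
Outlet flows (mol/s): A 5.4774, B 2.3613, H₂O 2.3613
Sensible, products 25→145 °C: 173.76 kJ/s
Q = ΔH = -220.17 kJ/s = -220.17 kW
Heat removed = 13210 kJ/min

Q_out = 13200 kJ/min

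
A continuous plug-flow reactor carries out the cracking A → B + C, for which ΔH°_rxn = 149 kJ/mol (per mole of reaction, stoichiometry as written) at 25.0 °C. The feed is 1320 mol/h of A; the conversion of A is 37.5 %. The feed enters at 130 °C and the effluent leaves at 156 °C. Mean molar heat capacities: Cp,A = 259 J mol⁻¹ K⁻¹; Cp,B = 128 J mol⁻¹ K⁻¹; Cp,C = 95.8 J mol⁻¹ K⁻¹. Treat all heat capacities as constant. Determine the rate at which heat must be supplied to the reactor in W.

Extent of reaction ξ = 0.375 × 1320 = 495 mol/h
Reaction term: ξ·ΔH°_rxn = 495 × 149 = 73755 kJ/h
Sensible, feed 130→25 °C: -35897 kJ/h
Outlet flows (mol/h): A 825, B 495, C 495
Sensible, products 25→156 °C: 42504 kJ/h
Q = ΔH = 80361 kJ/h = 22.323 kW
Heat supplied = 22323 W

Q_in = 22300 W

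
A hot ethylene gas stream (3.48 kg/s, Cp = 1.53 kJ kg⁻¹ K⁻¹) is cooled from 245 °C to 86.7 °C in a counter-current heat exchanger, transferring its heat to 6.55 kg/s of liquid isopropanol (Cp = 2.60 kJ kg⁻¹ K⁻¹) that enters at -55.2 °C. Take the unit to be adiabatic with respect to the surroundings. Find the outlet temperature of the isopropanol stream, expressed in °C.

Heat released by hot stream: Q = 3.48 × 1.53 × (245 − 86.7) = 842.85 kJ/s
Energy balance on cold side (adiabatic exchanger): Q = ṁ_c·Cp_c·(T_c,out − T_c,in)
T_c,out = -55.2 + 842.85/(6.55 × 2.60) = -5.7078 °C

T_c,out = -5.71 °C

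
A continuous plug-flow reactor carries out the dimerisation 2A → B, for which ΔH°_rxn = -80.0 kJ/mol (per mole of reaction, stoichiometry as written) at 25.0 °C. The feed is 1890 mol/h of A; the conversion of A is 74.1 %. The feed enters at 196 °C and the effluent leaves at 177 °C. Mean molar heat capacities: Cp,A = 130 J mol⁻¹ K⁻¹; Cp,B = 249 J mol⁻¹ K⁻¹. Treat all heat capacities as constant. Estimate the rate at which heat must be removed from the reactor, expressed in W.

Q_out = 17200 W

Extent of reaction ξ = 0.741 × 1890 / 2 = 700.25 mol/h
Reaction term: ξ·ΔH°_rxn = 700.25 × -80.0 = -56020 kJ/h
Sensible, feed 196→25 °C: -42015 kJ/h
Outlet flows (mol/h): A 489.51, B 700.25
Sensible, products 25→177 °C: 36176 kJ/h
Q = ΔH = -61859 kJ/h = -17.183 kW
Heat removed = 17183 W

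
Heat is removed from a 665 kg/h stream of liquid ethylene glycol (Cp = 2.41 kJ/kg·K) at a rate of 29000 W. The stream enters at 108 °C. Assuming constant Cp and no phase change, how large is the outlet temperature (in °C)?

T_out = 42.9 °C

Q = 29000 W = 104400 kJ/h
ΔT = Q/(ṁ·Cp) = 104400/(665×2.41) = 65.142 K
T_out = 108 − 65.142 = 42.858 °C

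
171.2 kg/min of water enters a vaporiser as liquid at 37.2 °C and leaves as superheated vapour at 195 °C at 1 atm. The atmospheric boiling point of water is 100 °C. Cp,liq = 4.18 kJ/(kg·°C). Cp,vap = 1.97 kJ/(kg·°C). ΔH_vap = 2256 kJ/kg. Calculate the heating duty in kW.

Q = 7720 kW

liquid 37.2→100 °C: 262.5 kJ/kg
vaporisation at 100 °C: 2256 kJ/kg
vapour 100→195 °C: 187.15 kJ/kg
Δh = 262.5 + 2256 + 187.15 = 2705.7 kJ/kg
Q = ṁ·Δh = 171.2 kg/min × 2705.7 kJ/kg = 463210 kJ/min
|Q| = 7720.1 kW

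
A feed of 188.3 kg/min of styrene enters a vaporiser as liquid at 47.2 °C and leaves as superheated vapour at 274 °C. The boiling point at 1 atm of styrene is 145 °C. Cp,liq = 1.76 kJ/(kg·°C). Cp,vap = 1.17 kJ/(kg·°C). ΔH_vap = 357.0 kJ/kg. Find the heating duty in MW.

Q = 2.13 MW

liquid 47.2→145 °C: 172.13 kJ/kg
vaporisation at 145 °C: 357 kJ/kg
vapour 145→274 °C: 150.93 kJ/kg
Δh = 172.13 + 357 + 150.93 = 680.06 kJ/kg
Q = ṁ·Δh = 188.3 kg/min × 680.06 kJ/kg = 128050 kJ/min
|Q| = 2134.2 kW = 2.1342 MW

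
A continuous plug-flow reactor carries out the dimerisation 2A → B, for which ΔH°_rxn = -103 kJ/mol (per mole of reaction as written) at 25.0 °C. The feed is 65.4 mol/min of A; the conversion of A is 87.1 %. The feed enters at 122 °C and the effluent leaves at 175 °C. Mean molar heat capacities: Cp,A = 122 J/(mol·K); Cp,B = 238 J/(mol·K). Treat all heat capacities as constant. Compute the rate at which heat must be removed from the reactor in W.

Q_out = 42300 W

Extent of reaction ξ = 0.871 × 65.4 / 2 = 28.482 mol/min
Reaction term: ξ·ΔH°_rxn = 28.482 × -103 = -2933.6 kJ/min
Sensible, feed 122→25 °C: -773.94 kJ/min
Outlet flows (mol/min): A 8.4366, B 28.482
Sensible, products 25→175 °C: 1171.2 kJ/min
Q = ΔH = -2536.4 kJ/min = -42.273 kW
Heat removed = 42273 W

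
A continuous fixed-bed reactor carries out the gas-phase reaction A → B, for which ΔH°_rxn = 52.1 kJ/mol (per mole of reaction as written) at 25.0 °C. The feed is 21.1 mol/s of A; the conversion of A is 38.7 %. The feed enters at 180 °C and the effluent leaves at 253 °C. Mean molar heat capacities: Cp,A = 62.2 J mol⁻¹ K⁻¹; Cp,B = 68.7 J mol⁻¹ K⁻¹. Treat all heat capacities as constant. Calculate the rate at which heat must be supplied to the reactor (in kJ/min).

Extent of reaction ξ = 0.387 × 21.1 = 8.1657 mol/s
Reaction term: ξ·ΔH°_rxn = 8.1657 × 52.1 = 425.43 kJ/s
Sensible, feed 180→25 °C: -203.43 kJ/s
Outlet flows (mol/s): A 12.934, B 8.1657
Sensible, products 25→253 °C: 311.33 kJ/s
Q = ΔH = 533.34 kJ/s = 533.34 kW
Heat supplied = 32000 kJ/min

Q_in = 32000 kJ/min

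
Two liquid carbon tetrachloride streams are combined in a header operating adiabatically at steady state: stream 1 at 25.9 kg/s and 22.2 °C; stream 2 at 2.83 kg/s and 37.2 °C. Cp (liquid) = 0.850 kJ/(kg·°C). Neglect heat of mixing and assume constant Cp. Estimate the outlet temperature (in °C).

No heat crosses the boundary, so H_out = H_in.
T_out = Σ ṁᵢCp,ᵢTᵢ / Σ ṁᵢCp,ᵢ
      = 578.22 / 24.42 = 23.678 °C

T_out = 23.7 °C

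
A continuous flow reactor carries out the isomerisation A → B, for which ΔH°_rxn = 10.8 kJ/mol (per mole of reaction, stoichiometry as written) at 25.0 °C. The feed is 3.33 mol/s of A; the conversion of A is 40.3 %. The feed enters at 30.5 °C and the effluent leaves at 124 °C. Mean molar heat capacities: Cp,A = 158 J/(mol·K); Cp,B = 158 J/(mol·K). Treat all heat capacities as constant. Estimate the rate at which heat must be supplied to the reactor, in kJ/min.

Extent of reaction ξ = 0.403 × 3.33 = 1.342 mol/s
Reaction term: ξ·ΔH°_rxn = 1.342 × 10.8 = 14.493 kJ/s
Sensible, feed 30.5→25 °C: -2.8938 kJ/s
Outlet flows (mol/s): A 1.988, B 1.342
Sensible, products 25→124 °C: 52.088 kJ/s
Q = ΔH = 63.688 kJ/s = 63.688 kW
Heat supplied = 3821.3 kJ/min

Q_in = 3820 kJ/min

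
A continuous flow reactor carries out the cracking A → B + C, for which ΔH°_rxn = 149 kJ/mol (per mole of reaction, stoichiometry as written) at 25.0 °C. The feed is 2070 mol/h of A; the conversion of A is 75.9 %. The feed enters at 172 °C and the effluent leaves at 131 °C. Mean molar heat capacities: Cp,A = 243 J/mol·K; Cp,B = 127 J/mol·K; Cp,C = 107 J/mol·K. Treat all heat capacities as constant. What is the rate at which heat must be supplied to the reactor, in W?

Q_in = 58900 W

Extent of reaction ξ = 0.759 × 2070 = 1571.1 mol/h
Reaction term: ξ·ΔH°_rxn = 1571.1 × 149 = 234100 kJ/h
Sensible, feed 172→25 °C: -73942 kJ/h
Outlet flows (mol/h): A 498.87, B 1571.1, C 1571.1
Sensible, products 25→131 °C: 51820 kJ/h
Q = ΔH = 211980 kJ/h = 58.882 kW
Heat supplied = 58882 W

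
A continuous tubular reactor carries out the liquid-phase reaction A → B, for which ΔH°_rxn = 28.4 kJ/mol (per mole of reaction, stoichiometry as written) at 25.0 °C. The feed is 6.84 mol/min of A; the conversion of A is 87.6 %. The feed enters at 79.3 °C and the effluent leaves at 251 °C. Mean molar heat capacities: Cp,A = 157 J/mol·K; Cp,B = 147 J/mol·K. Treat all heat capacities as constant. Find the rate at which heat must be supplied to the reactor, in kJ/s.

Q_in = 5.68 kJ/s

Extent of reaction ξ = 0.876 × 6.84 = 5.9918 mol/min
Reaction term: ξ·ΔH°_rxn = 5.9918 × 28.4 = 170.17 kJ/min
Sensible, feed 79.3→25 °C: -58.312 kJ/min
Outlet flows (mol/min): A 0.84816, B 5.9918
Sensible, products 25→251 °C: 229.16 kJ/min
Q = ΔH = 341.01 kJ/min = 5.6835 kW
Heat supplied = 5.6835 kJ/s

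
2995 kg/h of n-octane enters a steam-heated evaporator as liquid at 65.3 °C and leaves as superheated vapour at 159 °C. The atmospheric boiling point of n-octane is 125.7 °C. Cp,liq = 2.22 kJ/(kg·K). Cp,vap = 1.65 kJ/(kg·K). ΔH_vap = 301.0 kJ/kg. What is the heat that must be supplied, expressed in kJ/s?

Q = 408 kJ/s

liquid 65.3→125.7 °C: 134.09 kJ/kg
vaporisation at 125.7 °C: 301 kJ/kg
vapour 125.7→159 °C: 54.945 kJ/kg
Δh = 134.09 + 301 + 54.945 = 490.03 kJ/kg
Q = ṁ·Δh = 2995 kg/h × 490.03 kJ/kg = 1.4676e+06 kJ/h
|Q| = 407.68 kW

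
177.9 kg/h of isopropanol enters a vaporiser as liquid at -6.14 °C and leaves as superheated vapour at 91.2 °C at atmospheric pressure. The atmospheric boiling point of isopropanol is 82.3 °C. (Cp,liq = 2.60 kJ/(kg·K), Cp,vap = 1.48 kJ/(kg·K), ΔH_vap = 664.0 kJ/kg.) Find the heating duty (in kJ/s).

Q = 44.8 kJ/s

liquid -6.14→82.3 °C: 229.94 kJ/kg
vaporisation at 82.3 °C: 664 kJ/kg
vapour 82.3→91.2 °C: 13.172 kJ/kg
Δh = 229.94 + 664 + 13.172 = 907.12 kJ/kg
Q = ṁ·Δh = 177.9 kg/h × 907.12 kJ/kg = 161380 kJ/h
|Q| = 44.827 kW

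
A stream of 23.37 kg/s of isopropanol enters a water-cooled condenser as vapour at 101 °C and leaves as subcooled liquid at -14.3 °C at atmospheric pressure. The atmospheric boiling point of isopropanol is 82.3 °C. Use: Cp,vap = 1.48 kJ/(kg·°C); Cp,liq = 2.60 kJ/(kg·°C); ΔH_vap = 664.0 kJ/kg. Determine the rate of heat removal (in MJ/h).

vapour 101→82.3 °C: -27.676 kJ/kg
condensation at 82.3 °C: -664 kJ/kg
liquid 82.3→-14.3 °C: -251.16 kJ/kg
Δh = -27.676 + -664 + -251.16 = -942.84 kJ/kg
Q = ṁ·Δh = 23.37 kg/s × -942.84 kJ/kg = -22034 kJ/s
|Q| = 22034 kW = 79323 MJ/h

Q_c = 79300 MJ/h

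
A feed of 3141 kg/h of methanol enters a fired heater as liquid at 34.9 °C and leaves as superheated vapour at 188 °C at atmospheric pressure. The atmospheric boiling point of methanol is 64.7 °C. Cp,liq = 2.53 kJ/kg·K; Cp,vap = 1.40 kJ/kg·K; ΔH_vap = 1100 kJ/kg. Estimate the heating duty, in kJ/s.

liquid 34.9→64.7 °C: 75.394 kJ/kg
vaporisation at 64.7 °C: 1100 kJ/kg
vapour 64.7→188 °C: 172.62 kJ/kg
Δh = 75.394 + 1100 + 172.62 = 1348 kJ/kg
Q = ṁ·Δh = 3141 kg/h × 1348 kJ/kg = 4.2341e+06 kJ/h
|Q| = 1176.1 kW

Q = 1180 kJ/s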